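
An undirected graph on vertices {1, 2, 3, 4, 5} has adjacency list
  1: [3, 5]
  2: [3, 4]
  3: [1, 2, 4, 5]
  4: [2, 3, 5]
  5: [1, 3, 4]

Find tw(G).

A width-2 tree decomposition is:
Bags: B1 = {1, 3, 5}  B2 = {3, 4, 5}  B3 = {2, 3, 4}
Tree: B1–B2, B2–B3
Every bag has size at most 3, so the width is 3 − 1 = 2 and tw(G) ≤ 2. Conversely, {1, 3, 5} is a clique of size 3, and the vertices of any clique must share a bag in every tree decomposition; so some bag has ≥ 3 vertices and tw(G) ≥ 2. Combining the bounds, tw(G) = 2.

2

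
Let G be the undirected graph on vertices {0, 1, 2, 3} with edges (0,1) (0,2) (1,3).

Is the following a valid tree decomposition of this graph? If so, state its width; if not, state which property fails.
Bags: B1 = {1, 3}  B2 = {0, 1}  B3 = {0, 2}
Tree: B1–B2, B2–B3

Checking the three conditions: (i) the bags cover all of {0, 1, 2, 3}; (ii) for each edge, some bag contains both endpoints; (iii) the bags containing any fixed vertex form a subtree. All hold, so the decomposition is valid with width 2 − 1 = 1.

Yes; width 1.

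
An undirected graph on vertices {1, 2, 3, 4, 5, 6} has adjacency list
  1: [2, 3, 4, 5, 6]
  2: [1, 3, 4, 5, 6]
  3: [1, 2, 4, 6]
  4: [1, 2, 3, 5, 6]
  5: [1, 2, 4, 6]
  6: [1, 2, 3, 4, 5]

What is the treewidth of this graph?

4

A width-4 tree decomposition is:
Bags: B1 = {1, 2, 3, 4, 6}  B2 = {1, 2, 4, 5, 6}
Tree: B1–B2
Every bag has size at most 5, so the width is 5 − 1 = 4 and tw(G) ≤ 4. On the other hand G contains the 5-clique {1, 2, 3, 4, 6}. A clique must lie in a single bag of any decomposition, so no decomposition can have width below 4. Combining the bounds, tw(G) = 4.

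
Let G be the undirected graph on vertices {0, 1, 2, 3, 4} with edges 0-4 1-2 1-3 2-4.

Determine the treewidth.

1

A width-1 tree decomposition is:
Bags: B1 = {0, 4}  B2 = {2, 4}  B3 = {1, 2}  B4 = {1, 3}
Tree: B1–B2, B2–B3, B3–B4
The largest bag has 2 vertices, giving width 1; this decomposition certifies tw(G) ≤ 1. Since G has at least one edge (e.g. 0–4), it is not an edgeless graph, so tw(G) ≥ 1. Hence tw(G) = 1 exactly.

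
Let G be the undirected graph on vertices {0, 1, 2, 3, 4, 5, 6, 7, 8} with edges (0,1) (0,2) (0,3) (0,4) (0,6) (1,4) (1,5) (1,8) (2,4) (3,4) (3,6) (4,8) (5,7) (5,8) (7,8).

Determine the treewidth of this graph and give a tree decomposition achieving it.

Treewidth 2.
Bags: B1 = {0, 3, 4}  B2 = {0, 2, 4}  B3 = {0, 1, 4}  B4 = {1, 4, 8}  B5 = {1, 5, 8}  B6 = {0, 3, 6}  B7 = {5, 7, 8}
Tree: B1–B2, B1–B3, B3–B4, B4–B5, B1–B6, B5–B7

Each bag holds 3 vertices, so the decomposition has width 2, which upper-bounds the treewidth. Conversely, {0, 1, 4} is a clique of size 3, and the vertices of any clique must share a bag in every tree decomposition; so some bag has ≥ 3 vertices and tw(G) ≥ 2. Combining the bounds, tw(G) = 2.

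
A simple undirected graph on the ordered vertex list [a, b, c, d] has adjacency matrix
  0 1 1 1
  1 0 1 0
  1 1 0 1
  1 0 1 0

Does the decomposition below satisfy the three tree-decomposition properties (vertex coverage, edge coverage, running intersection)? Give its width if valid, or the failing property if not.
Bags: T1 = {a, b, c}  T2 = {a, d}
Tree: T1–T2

No — edge (c,d) lies in no bag.

A tree decomposition must satisfy three properties: every vertex lies in some bag; for every edge, both endpoints lie together in some bag; and for every vertex, the bags containing it form a connected subtree. Here edge (c,d) lies in no bag, so the decomposition is invalid.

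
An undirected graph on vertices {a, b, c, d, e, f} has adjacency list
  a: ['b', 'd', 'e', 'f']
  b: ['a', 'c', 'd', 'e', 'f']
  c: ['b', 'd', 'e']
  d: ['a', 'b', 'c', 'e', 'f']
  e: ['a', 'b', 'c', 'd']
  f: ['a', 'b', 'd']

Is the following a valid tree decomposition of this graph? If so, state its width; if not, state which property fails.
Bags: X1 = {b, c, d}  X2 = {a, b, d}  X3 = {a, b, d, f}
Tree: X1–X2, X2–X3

No — vertex e appears in no bag.

A tree decomposition must satisfy three properties: every vertex lies in some bag; for every edge, both endpoints lie together in some bag; and for every vertex, the bags containing it form a connected subtree. Here vertex e appears in no bag, so the decomposition is invalid.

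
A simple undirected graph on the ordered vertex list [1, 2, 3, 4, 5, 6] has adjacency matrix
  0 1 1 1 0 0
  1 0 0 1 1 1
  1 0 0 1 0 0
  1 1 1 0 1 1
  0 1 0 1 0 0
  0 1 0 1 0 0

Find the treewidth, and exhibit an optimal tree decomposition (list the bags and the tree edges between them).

Treewidth 2.
Bags: B1 = {1, 2, 4}  B2 = {2, 4, 5}  B3 = {2, 4, 6}  B4 = {1, 3, 4}
Tree: B1–B2, B1–B3, B1–B4

The largest bag has 3 vertices, giving width 2; this decomposition certifies tw(G) ≤ 2. Conversely, {1, 2, 4} is a clique of size 3, and the vertices of any clique must share a bag in every tree decomposition; so some bag has ≥ 3 vertices and tw(G) ≥ 2. Hence tw(G) = 2 exactly.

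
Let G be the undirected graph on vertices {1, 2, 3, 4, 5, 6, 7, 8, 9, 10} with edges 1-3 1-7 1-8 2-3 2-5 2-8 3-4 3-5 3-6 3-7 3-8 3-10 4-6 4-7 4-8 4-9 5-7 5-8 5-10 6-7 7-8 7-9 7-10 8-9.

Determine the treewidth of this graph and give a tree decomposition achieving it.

The largest bag has 4 vertices, giving width 3; this decomposition certifies tw(G) ≤ 3. Conversely, {4, 7, 8, 9} is a clique of size 4, and the vertices of any clique must share a bag in every tree decomposition; so some bag has ≥ 4 vertices and tw(G) ≥ 3. The upper and lower bounds meet at 3, so that is the treewidth.

Treewidth 3.
One such decomposition:
Bags: B1 = {3, 4, 7, 8}  B2 = {3, 5, 7, 8}  B3 = {3, 4, 6, 7}  B4 = {3, 5, 7, 10}  B5 = {1, 3, 7, 8}  B6 = {4, 7, 8, 9}  B7 = {2, 3, 5, 8}
Tree: B1–B2, B1–B3, B2–B4, B1–B5, B1–B6, B2–B7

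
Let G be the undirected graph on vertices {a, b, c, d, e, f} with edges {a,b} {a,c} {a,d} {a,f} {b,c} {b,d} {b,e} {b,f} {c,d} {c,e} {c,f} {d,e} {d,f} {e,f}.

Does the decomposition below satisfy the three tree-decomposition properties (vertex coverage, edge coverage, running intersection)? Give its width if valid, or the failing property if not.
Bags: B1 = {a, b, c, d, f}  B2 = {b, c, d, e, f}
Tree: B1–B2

Checking the three conditions: (i) the bags cover all of {a, b, c, d, e, f}; (ii) for each edge, some bag contains both endpoints; (iii) the bags containing any fixed vertex form a subtree. All hold, so the decomposition is valid with width 5 − 1 = 4.

Yes; width 4.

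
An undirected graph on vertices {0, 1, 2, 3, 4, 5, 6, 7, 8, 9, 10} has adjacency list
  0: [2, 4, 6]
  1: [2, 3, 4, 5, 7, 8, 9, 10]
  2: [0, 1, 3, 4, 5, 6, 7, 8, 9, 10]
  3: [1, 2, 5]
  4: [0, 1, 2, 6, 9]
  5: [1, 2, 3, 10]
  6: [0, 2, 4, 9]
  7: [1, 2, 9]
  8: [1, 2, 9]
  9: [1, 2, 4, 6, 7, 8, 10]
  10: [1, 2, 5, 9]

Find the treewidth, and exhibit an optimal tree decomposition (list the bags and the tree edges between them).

Treewidth 3.
One such decomposition:
Bags: B1 = {1, 2, 9, 10}  B2 = {1, 2, 5, 10}  B3 = {1, 2, 3, 5}  B4 = {1, 2, 4, 9}  B5 = {2, 4, 6, 9}  B6 = {1, 2, 7, 9}  B7 = {0, 2, 4, 6}  B8 = {1, 2, 8, 9}
Tree: B1–B2, B2–B3, B1–B4, B4–B5, B1–B6, B5–B7, B6–B8

Every bag has size at most 4, so the width is 4 − 1 = 3 and tw(G) ≤ 3. For the lower bound, the 4 vertices {0, 2, 4, 6} are pairwise adjacent, and any tree decomposition puts a clique entirely inside one bag — forcing width ≥ 3. Combining the bounds, tw(G) = 3.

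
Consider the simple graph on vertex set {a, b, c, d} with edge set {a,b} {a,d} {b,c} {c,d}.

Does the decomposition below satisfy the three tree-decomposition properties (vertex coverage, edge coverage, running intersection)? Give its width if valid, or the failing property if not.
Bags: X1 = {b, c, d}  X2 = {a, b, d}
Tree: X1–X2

Yes; width 2.

Every vertex of G appears in some bag (union = {a, b, c, d}); every edge is covered by a bag; and for each vertex v the set of bags containing v is connected in the bag tree. The decomposition is therefore valid. The largest bag has 3 vertices, so the width is 2.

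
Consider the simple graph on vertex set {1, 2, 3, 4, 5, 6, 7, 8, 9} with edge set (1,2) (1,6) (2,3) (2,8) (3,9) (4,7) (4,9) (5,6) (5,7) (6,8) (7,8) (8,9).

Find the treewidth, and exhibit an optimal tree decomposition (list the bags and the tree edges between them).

Treewidth 3.
Bags: B1 = {1, 2, 3, 6}  B2 = {2, 3, 6, 8}  B3 = {3, 6, 8, 9}  B4 = {5, 6, 8, 9}  B5 = {5, 7, 8, 9}  B6 = {4, 5, 7, 9}
Tree: B1–B2, B2–B3, B3–B4, B4–B5, B5–B6

Each bag holds 4 vertices, so the decomposition has width 3, which upper-bounds the treewidth. For the lower bound: the 4 vertex sets {1,2,3}, {6}, {8}, {4,5,7,9} are disjoint, each induces a connected subgraph, and every pair is joined by at least one edge of G. Contracting each set to a single vertex therefore yields K_{4} as a minor, and since treewidth is minor-monotone, tw(G) ≥ tw(K_{4}) = 3. Therefore the treewidth is 3.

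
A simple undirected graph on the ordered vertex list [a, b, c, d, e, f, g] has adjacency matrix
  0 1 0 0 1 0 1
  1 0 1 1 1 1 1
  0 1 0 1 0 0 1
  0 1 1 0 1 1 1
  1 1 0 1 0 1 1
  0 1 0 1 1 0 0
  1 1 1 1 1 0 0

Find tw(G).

3

A width-3 tree decomposition is:
Bags: B1 = {b, d, e, g}  B2 = {b, d, e, f}  B3 = {b, c, d, g}  B4 = {a, b, e, g}
Tree: B1–B2, B1–B3, B1–B4
Each bag holds 4 vertices, so the decomposition has width 3, which upper-bounds the treewidth. For the lower bound, the 4 vertices {b, d, e, g} are pairwise adjacent, and any tree decomposition puts a clique entirely inside one bag — forcing width ≥ 3. The upper and lower bounds meet at 3, so that is the treewidth.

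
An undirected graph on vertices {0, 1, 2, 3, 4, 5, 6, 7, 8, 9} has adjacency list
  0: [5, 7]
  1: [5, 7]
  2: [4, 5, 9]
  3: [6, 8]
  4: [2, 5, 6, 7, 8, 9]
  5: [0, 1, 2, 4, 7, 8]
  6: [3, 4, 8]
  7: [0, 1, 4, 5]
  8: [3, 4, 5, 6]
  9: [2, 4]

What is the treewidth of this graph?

2

A width-2 tree decomposition is:
Bags: B1 = {4, 6, 8}  B2 = {4, 5, 8}  B3 = {4, 5, 7}  B4 = {1, 5, 7}  B5 = {3, 6, 8}  B6 = {0, 5, 7}  B7 = {2, 4, 5}  B8 = {2, 4, 9}
Tree: B1–B2, B2–B3, B3–B4, B1–B5, B3–B6, B2–B7, B7–B8
Each bag holds 3 vertices, so the decomposition has width 2, which upper-bounds the treewidth. For the lower bound, the 3 vertices {0, 5, 7} are pairwise adjacent, and any tree decomposition puts a clique entirely inside one bag — forcing width ≥ 2. The upper and lower bounds meet at 2, so that is the treewidth.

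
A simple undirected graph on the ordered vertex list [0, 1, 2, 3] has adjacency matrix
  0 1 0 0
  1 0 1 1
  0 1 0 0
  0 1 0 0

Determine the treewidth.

A width-1 tree decomposition is:
Bags: B1 = {1, 2}  B2 = {0, 1}  B3 = {1, 3}
Tree: B1–B2, B1–B3
The largest bag has 2 vertices, giving width 1; this decomposition certifies tw(G) ≤ 1. Any graph with an edge has treewidth ≥ 1, and G has the edge 1–2. The upper and lower bounds meet at 1, so that is the treewidth.

1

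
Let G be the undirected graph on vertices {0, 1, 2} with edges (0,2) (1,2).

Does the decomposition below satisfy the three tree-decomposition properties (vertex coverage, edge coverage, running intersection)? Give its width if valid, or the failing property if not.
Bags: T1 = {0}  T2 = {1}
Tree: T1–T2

No — vertex 2 appears in no bag.

A tree decomposition must satisfy three properties: every vertex lies in some bag; for every edge, both endpoints lie together in some bag; and for every vertex, the bags containing it form a connected subtree. Here vertex 2 appears in no bag, so the decomposition is invalid.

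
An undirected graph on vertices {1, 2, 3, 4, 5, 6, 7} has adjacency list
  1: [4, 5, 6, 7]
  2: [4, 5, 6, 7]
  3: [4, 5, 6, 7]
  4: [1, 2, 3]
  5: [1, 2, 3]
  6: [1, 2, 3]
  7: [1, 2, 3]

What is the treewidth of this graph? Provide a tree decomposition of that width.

Treewidth 3.
Bags: B1 = {1, 2, 3, 5}  B2 = {1, 2, 3, 6}  B3 = {1, 2, 3, 7}  B4 = {1, 2, 3, 4}
Tree: B1–B2, B2–B3, B3–B4

Every bag has size at most 4, so the width is 4 − 1 = 3 and tw(G) ≤ 3. For the lower bound: the 4 vertex sets {3,5}, {1,6}, {2}, {7} are disjoint, each induces a connected subgraph, and every pair is joined by at least one edge of G. Contracting each set to a single vertex therefore yields K_{4} as a minor, and since treewidth is minor-monotone, tw(G) ≥ tw(K_{4}) = 3. Therefore the treewidth is 3.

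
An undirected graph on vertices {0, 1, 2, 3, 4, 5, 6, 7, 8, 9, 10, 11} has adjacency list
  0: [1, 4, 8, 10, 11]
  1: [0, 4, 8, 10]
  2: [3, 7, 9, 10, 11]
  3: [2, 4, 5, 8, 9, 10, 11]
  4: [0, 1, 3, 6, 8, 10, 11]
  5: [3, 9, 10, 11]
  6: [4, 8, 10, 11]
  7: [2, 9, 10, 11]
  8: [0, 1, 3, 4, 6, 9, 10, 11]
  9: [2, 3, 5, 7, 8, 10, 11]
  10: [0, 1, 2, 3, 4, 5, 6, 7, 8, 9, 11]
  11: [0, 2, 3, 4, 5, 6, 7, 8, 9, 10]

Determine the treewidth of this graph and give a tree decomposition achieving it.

Treewidth 4.
Bags: B1 = {2, 3, 9, 10, 11}  B2 = {3, 8, 9, 10, 11}  B3 = {3, 4, 8, 10, 11}  B4 = {0, 4, 8, 10, 11}  B5 = {3, 5, 9, 10, 11}  B6 = {0, 1, 4, 8, 10}  B7 = {2, 7, 9, 10, 11}  B8 = {4, 6, 8, 10, 11}
Tree: B1–B2, B2–B3, B3–B4, B2–B5, B4–B6, B1–B7, B4–B8

Each bag holds 5 vertices, so the decomposition has width 4, which upper-bounds the treewidth. For the lower bound, the 5 vertices {0, 1, 4, 8, 10} are pairwise adjacent, and any tree decomposition puts a clique entirely inside one bag — forcing width ≥ 4. Combining the bounds, tw(G) = 4.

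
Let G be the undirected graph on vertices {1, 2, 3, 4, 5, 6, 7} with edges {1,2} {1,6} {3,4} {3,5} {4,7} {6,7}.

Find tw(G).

A width-1 tree decomposition is:
Bags: B1 = {1, 2}  B2 = {1, 6}  B3 = {6, 7}  B4 = {4, 7}  B5 = {3, 4}  B6 = {3, 5}
Tree: B1–B2, B2–B3, B3–B4, B4–B5, B5–B6
Each bag holds 2 vertices, so the decomposition has width 1, which upper-bounds the treewidth. Since G has at least one edge (e.g. 2–1), it is not an edgeless graph, so tw(G) ≥ 1. Therefore the treewidth is 1.

1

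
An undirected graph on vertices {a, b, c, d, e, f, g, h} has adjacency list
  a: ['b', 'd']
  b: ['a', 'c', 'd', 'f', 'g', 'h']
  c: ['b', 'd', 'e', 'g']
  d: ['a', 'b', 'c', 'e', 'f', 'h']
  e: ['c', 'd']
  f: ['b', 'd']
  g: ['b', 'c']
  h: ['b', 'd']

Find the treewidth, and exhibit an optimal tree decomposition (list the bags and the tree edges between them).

Every bag has size at most 3, so the width is 3 − 1 = 2 and tw(G) ≤ 2. Conversely, {c, d, e} is a clique of size 3, and the vertices of any clique must share a bag in every tree decomposition; so some bag has ≥ 3 vertices and tw(G) ≥ 2. The upper and lower bounds meet at 2, so that is the treewidth.

Treewidth 2.
One such decomposition:
Bags: B1 = {b, c, d}  B2 = {a, b, d}  B3 = {b, c, g}  B4 = {c, d, e}  B5 = {b, d, h}  B6 = {b, d, f}
Tree: B1–B2, B1–B3, B1–B4, B1–B5, B5–B6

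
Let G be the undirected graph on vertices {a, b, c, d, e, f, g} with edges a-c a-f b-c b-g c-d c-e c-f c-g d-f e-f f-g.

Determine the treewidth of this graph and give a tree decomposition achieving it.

The largest bag has 3 vertices, giving width 2; this decomposition certifies tw(G) ≤ 2. Conversely, {c, d, f} is a clique of size 3, and the vertices of any clique must share a bag in every tree decomposition; so some bag has ≥ 3 vertices and tw(G) ≥ 2. Hence tw(G) = 2 exactly.

Treewidth 2.
One such decomposition:
Bags: B1 = {c, d, f}  B2 = {a, c, f}  B3 = {c, f, g}  B4 = {c, e, f}  B5 = {b, c, g}
Tree: B1–B2, B1–B3, B1–B4, B3–B5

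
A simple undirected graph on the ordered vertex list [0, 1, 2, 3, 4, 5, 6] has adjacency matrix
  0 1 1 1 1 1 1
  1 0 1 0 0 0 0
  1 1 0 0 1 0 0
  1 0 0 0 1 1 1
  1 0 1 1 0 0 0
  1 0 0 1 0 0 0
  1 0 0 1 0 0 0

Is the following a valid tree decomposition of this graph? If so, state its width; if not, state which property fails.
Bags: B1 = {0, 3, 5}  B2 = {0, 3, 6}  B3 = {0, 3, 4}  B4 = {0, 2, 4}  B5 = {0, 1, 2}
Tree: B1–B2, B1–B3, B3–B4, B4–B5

Vertex coverage: the bags together contain {0, 1, 2, 3, 4, 5, 6}, the full vertex set. Edge coverage: each edge of G has both endpoints in at least one bag. Running intersection: for every vertex, the bags containing it form a connected subtree. All three properties hold, so this is a valid tree decomposition of width max|bag| − 1 = 2, and hence tw(G) ≤ 2.

Yes; width 2.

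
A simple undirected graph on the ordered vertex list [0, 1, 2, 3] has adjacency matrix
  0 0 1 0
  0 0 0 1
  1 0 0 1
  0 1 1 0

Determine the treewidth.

A width-1 tree decomposition is:
Bags: B1 = {1, 3}  B2 = {2, 3}  B3 = {0, 2}
Tree: B1–B2, B2–B3
Each bag holds 2 vertices, so the decomposition has width 1, which upper-bounds the treewidth. G has an edge, so its treewidth is at least 1. The upper and lower bounds meet at 1, so that is the treewidth.

1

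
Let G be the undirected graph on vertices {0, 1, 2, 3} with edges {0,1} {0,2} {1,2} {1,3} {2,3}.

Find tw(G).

A width-2 tree decomposition is:
Bags: B1 = {0, 1, 2}  B2 = {1, 2, 3}
Tree: B1–B2
Each bag holds 3 vertices, so the decomposition has width 2, which upper-bounds the treewidth. For the lower bound, the 3 vertices {0, 1, 2} are pairwise adjacent, and any tree decomposition puts a clique entirely inside one bag — forcing width ≥ 2. The upper and lower bounds meet at 2, so that is the treewidth.

2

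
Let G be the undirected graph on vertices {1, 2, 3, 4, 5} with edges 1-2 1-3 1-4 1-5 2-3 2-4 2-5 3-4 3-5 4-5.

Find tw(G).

4

A width-4 tree decomposition is:
Bags: B1 = {1, 2, 3, 4, 5}
Tree: (single bag)
With just one bag of size 5, the width is 5 − 1 = 4, so tw(G) ≤ 4. For the lower bound, the 5 vertices {1, 2, 3, 4, 5} are pairwise adjacent, and any tree decomposition puts a clique entirely inside one bag — forcing width ≥ 4. The upper and lower bounds meet at 4, so that is the treewidth.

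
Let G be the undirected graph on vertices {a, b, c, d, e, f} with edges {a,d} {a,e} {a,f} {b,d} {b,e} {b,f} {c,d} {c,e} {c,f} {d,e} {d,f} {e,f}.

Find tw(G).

3

A width-3 tree decomposition is:
Bags: B1 = {b, d, e, f}  B2 = {c, d, e, f}  B3 = {a, d, e, f}
Tree: B1–B2, B1–B3
The largest bag has 4 vertices, giving width 3; this decomposition certifies tw(G) ≤ 3. For the lower bound, the 4 vertices {c, d, e, f} are pairwise adjacent, and any tree decomposition puts a clique entirely inside one bag — forcing width ≥ 3. Combining the bounds, tw(G) = 3.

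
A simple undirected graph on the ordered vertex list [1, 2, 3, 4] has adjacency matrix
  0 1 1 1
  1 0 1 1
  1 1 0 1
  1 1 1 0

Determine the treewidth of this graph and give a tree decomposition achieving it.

Treewidth 3.
One such decomposition:
Bags: B1 = {1, 2, 3, 4}
Tree: (single bag)

With just one bag of size 4, the width is 4 − 1 = 3, so tw(G) ≤ 3. Conversely, {1, 2, 3, 4} is a clique of size 4, and the vertices of any clique must share a bag in every tree decomposition; so some bag has ≥ 4 vertices and tw(G) ≥ 3. Therefore the treewidth is 3.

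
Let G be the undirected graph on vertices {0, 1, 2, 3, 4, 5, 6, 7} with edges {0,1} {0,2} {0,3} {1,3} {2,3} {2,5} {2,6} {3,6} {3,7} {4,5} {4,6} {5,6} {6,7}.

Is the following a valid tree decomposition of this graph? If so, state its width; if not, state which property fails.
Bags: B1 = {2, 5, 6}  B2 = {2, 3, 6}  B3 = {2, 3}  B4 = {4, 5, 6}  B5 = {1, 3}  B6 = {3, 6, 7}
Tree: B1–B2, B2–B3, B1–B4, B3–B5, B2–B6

No — vertex 0 appears in no bag.

A tree decomposition must satisfy three properties: every vertex lies in some bag; for every edge, both endpoints lie together in some bag; and for every vertex, the bags containing it form a connected subtree. Here vertex 0 appears in no bag, so the decomposition is invalid.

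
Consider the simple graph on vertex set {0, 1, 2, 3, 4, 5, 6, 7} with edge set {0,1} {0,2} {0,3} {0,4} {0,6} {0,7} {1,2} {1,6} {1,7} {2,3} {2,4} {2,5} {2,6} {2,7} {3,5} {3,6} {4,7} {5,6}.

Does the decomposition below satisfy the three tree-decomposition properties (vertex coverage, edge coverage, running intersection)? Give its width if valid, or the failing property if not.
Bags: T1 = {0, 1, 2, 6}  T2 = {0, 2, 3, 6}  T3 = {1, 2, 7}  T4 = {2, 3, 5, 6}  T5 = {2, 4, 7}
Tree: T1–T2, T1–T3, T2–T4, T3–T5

No — edge (0,7) lies in no bag.

A tree decomposition must satisfy three properties: every vertex lies in some bag; for every edge, both endpoints lie together in some bag; and for every vertex, the bags containing it form a connected subtree. Here edge (0,7) lies in no bag, so the decomposition is invalid.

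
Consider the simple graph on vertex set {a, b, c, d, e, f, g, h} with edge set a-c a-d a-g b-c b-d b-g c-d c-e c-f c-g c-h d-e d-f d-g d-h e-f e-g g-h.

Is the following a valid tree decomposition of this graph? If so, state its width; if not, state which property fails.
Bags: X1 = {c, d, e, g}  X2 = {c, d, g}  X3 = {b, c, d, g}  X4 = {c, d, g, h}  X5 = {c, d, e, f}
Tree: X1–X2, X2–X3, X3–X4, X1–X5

A tree decomposition must satisfy three properties: every vertex lies in some bag; for every edge, both endpoints lie together in some bag; and for every vertex, the bags containing it form a connected subtree. Here vertex a appears in no bag, so the decomposition is invalid.

No — vertex a appears in no bag.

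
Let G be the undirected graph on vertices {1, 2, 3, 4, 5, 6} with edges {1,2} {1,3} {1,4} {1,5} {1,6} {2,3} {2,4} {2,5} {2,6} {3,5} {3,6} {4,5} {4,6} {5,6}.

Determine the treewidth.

A width-4 tree decomposition is:
Bags: B1 = {1, 2, 4, 5, 6}  B2 = {1, 2, 3, 5, 6}
Tree: B1–B2
Every bag has size at most 5, so the width is 5 − 1 = 4 and tw(G) ≤ 4. For the lower bound, the 5 vertices {1, 2, 3, 5, 6} are pairwise adjacent, and any tree decomposition puts a clique entirely inside one bag — forcing width ≥ 4. Combining the bounds, tw(G) = 4.

4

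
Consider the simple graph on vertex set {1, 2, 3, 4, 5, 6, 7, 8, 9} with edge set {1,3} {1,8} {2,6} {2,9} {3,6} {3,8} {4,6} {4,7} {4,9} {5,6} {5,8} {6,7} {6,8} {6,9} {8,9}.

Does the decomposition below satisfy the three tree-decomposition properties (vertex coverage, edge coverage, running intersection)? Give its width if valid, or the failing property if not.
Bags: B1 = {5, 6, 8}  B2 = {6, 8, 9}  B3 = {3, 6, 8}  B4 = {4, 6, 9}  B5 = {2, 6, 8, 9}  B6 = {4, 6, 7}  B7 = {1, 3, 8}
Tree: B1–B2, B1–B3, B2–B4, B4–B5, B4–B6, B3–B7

A tree decomposition must satisfy three properties: every vertex lies in some bag; for every edge, both endpoints lie together in some bag; and for every vertex, the bags containing it form a connected subtree. Here bags containing vertex 8 are not connected in the tree, so the decomposition is invalid.

No — bags containing vertex 8 are not connected in the tree.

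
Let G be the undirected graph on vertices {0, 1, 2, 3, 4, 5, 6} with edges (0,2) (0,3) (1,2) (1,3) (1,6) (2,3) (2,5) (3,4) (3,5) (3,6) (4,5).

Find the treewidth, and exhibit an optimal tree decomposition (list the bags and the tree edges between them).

Every bag has size at most 3, so the width is 3 − 1 = 2 and tw(G) ≤ 2. Conversely, {0, 2, 3} is a clique of size 3, and the vertices of any clique must share a bag in every tree decomposition; so some bag has ≥ 3 vertices and tw(G) ≥ 2. Therefore the treewidth is 2.

Treewidth 2.
Bags: B1 = {1, 2, 3}  B2 = {1, 3, 6}  B3 = {2, 3, 5}  B4 = {0, 2, 3}  B5 = {3, 4, 5}
Tree: B1–B2, B1–B3, B3–B4, B3–B5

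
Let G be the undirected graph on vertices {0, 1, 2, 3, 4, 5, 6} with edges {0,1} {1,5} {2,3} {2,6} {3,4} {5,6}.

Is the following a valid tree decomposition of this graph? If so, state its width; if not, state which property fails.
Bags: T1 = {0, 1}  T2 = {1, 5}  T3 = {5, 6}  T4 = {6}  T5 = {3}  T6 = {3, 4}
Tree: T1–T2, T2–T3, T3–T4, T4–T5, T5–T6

A tree decomposition must satisfy three properties: every vertex lies in some bag; for every edge, both endpoints lie together in some bag; and for every vertex, the bags containing it form a connected subtree. Here vertex 2 appears in no bag, so the decomposition is invalid.

No — vertex 2 appears in no bag.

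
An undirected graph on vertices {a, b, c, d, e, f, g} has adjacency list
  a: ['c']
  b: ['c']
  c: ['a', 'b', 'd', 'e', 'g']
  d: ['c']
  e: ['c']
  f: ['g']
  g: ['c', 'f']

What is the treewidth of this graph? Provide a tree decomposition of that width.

The largest bag has 2 vertices, giving width 1; this decomposition certifies tw(G) ≤ 1. Any graph with an edge has treewidth ≥ 1, and G has the edge c–g. The upper and lower bounds meet at 1, so that is the treewidth.

Treewidth 1.
One optimal decomposition is:
Bags: B1 = {c, g}  B2 = {f, g}  B3 = {c, e}  B4 = {b, c}  B5 = {c, d}  B6 = {a, c}
Tree: B1–B2, B1–B3, B3–B4, B1–B5, B3–B6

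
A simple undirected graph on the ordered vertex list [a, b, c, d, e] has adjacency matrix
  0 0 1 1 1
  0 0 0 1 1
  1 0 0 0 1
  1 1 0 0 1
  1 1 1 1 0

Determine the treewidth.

2

A width-2 tree decomposition is:
Bags: B1 = {b, d, e}  B2 = {a, d, e}  B3 = {a, c, e}
Tree: B1–B2, B2–B3
Each bag holds 3 vertices, so the decomposition has width 2, which upper-bounds the treewidth. On the other hand G contains the 3-clique {a, d, e}. A clique must lie in a single bag of any decomposition, so no decomposition can have width below 2. Hence tw(G) = 2 exactly.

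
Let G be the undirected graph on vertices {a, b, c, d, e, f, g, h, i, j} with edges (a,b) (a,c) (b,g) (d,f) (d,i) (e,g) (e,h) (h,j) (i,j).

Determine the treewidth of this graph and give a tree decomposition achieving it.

Each bag holds 2 vertices, so the decomposition has width 1, which upper-bounds the treewidth. G has an edge, so its treewidth is at least 1. Therefore the treewidth is 1.

Treewidth 1.
One optimal decomposition is:
Bags: B1 = {d, f}  B2 = {d, i}  B3 = {i, j}  B4 = {h, j}  B5 = {e, h}  B6 = {e, g}  B7 = {b, g}  B8 = {a, b}  B9 = {a, c}
Tree: B1–B2, B2–B3, B3–B4, B4–B5, B5–B6, B6–B7, B7–B8, B8–B9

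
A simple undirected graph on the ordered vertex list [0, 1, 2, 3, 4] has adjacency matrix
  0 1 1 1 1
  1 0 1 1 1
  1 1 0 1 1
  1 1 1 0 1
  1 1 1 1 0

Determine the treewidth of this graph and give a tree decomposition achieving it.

A single bag containing all 5 vertices is trivially a valid decomposition of width 4. On the other hand G contains the 5-clique {0, 1, 2, 3, 4}. A clique must lie in a single bag of any decomposition, so no decomposition can have width below 4. The upper and lower bounds meet at 4, so that is the treewidth.

Treewidth 4.
One such decomposition:
Bags: B1 = {0, 1, 2, 3, 4}
Tree: (single bag)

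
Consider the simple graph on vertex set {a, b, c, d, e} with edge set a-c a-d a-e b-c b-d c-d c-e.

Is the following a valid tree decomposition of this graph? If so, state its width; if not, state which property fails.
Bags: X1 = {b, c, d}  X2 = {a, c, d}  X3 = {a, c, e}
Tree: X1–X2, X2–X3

Yes; width 2.

Every vertex of G appears in some bag (union = {a, b, c, d, e}); every edge is covered by a bag; and for each vertex v the set of bags containing v is connected in the bag tree. The decomposition is therefore valid. The largest bag has 3 vertices, so the width is 2.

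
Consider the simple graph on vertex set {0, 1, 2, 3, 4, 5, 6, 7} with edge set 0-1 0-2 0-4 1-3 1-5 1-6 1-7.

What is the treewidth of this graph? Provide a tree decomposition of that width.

Treewidth 1.
One such decomposition:
Bags: B1 = {0, 1}  B2 = {0, 4}  B3 = {1, 5}  B4 = {0, 2}  B5 = {1, 6}  B6 = {1, 7}  B7 = {1, 3}
Tree: B1–B2, B1–B3, B1–B4, B3–B5, B1–B6, B5–B7

Every bag has size at most 2, so the width is 2 − 1 = 1 and tw(G) ≤ 1. Since G has at least one edge (e.g. 0–1), it is not an edgeless graph, so tw(G) ≥ 1. Hence tw(G) = 1 exactly.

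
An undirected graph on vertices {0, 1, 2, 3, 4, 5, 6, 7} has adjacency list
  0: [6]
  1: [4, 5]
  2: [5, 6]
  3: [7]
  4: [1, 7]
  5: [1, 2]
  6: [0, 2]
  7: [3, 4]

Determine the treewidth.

1

A width-1 tree decomposition is:
Bags: B1 = {0, 6}  B2 = {2, 6}  B3 = {2, 5}  B4 = {1, 5}  B5 = {1, 4}  B6 = {4, 7}  B7 = {3, 7}
Tree: B1–B2, B2–B3, B3–B4, B4–B5, B5–B6, B6–B7
Each bag holds 2 vertices, so the decomposition has width 1, which upper-bounds the treewidth. Since G has at least one edge (e.g. 0–6), it is not an edgeless graph, so tw(G) ≥ 1. Combining the bounds, tw(G) = 1.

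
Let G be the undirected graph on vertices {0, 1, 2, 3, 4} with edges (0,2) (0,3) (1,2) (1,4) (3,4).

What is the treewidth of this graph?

A width-2 tree decomposition is:
Bags: B1 = {0, 2, 3}  B2 = {2, 3, 4}  B3 = {1, 2, 4}
Tree: B1–B2, B2–B3
Each bag holds 3 vertices, so the decomposition has width 2, which upper-bounds the treewidth. Since 2–0–3–4–1–2 is a cycle in G, G is not acyclic. Forests are exactly the graphs of treewidth ≤ 1, so tw(G) ≥ 2. Combining the bounds, tw(G) = 2.

2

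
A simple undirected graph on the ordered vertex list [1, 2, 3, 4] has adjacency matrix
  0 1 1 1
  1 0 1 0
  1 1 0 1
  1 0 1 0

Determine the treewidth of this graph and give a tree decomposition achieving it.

Treewidth 2.
One such decomposition:
Bags: B1 = {1, 2, 3}  B2 = {1, 3, 4}
Tree: B1–B2

Every bag has size at most 3, so the width is 3 − 1 = 2 and tw(G) ≤ 2. Conversely, {1, 2, 3} is a clique of size 3, and the vertices of any clique must share a bag in every tree decomposition; so some bag has ≥ 3 vertices and tw(G) ≥ 2. The upper and lower bounds meet at 2, so that is the treewidth.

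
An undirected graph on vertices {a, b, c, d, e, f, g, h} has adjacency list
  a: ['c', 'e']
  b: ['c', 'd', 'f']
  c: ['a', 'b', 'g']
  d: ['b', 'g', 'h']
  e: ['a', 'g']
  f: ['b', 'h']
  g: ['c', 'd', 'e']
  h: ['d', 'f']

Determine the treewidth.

2

A width-2 tree decomposition is:
Bags: B1 = {b, f, h}  B2 = {b, d, h}  B3 = {b, c, d}  B4 = {c, d, g}  B5 = {a, c, g}  B6 = {a, e, g}
Tree: B1–B2, B2–B3, B3–B4, B4–B5, B5–B6
Every bag has size at most 3, so the width is 3 − 1 = 2 and tw(G) ≤ 2. Since f–h–d–b–f is a cycle in G, G is not acyclic. Forests are exactly the graphs of treewidth ≤ 1, so tw(G) ≥ 2. Hence tw(G) = 2 exactly.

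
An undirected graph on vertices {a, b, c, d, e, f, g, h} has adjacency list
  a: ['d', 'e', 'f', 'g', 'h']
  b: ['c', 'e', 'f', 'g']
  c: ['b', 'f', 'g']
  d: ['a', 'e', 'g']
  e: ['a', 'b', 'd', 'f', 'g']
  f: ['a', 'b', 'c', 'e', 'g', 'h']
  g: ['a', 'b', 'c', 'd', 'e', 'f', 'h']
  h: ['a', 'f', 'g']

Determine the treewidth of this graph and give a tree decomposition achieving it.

Each bag holds 4 vertices, so the decomposition has width 3, which upper-bounds the treewidth. On the other hand G contains the 4-clique {a, d, e, g}. A clique must lie in a single bag of any decomposition, so no decomposition can have width below 3. Therefore the treewidth is 3.

Treewidth 3.
Bags: B1 = {a, e, f, g}  B2 = {b, e, f, g}  B3 = {a, d, e, g}  B4 = {b, c, f, g}  B5 = {a, f, g, h}
Tree: B1–B2, B1–B3, B2–B4, B1–B5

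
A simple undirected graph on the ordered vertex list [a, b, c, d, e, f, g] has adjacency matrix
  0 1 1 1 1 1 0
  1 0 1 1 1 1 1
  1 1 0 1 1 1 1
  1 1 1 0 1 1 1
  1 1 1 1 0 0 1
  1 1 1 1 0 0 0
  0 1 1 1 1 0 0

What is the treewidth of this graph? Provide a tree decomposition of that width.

Treewidth 4.
One optimal decomposition is:
Bags: B1 = {b, c, d, e, g}  B2 = {a, b, c, d, e}  B3 = {a, b, c, d, f}
Tree: B1–B2, B2–B3

The largest bag has 5 vertices, giving width 4; this decomposition certifies tw(G) ≤ 4. Conversely, {b, c, d, e, g} is a clique of size 5, and the vertices of any clique must share a bag in every tree decomposition; so some bag has ≥ 5 vertices and tw(G) ≥ 4. The upper and lower bounds meet at 4, so that is the treewidth.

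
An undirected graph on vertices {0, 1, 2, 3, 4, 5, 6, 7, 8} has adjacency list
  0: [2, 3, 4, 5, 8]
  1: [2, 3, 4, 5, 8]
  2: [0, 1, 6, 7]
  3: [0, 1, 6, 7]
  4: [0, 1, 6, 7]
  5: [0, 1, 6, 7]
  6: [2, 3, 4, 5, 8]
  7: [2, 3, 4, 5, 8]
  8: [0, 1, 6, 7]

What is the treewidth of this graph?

A width-4 tree decomposition is:
Bags: B1 = {0, 1, 6, 7, 8}  B2 = {0, 1, 2, 6, 7}  B3 = {0, 1, 4, 6, 7}  B4 = {0, 1, 3, 6, 7}  B5 = {0, 1, 5, 6, 7}
Tree: B1–B2, B2–B3, B3–B4, B4–B5
Every bag has size at most 5, so the width is 5 − 1 = 4 and tw(G) ≤ 4. For the lower bound: the 5 vertex sets {6,8}, {1,2}, {0,4}, {7}, {3} are disjoint, each induces a connected subgraph, and every pair is joined by at least one edge of G. Contracting each set to a single vertex therefore yields K_{5} as a minor, and since treewidth is minor-monotone, tw(G) ≥ tw(K_{5}) = 4. Hence tw(G) = 4 exactly.

4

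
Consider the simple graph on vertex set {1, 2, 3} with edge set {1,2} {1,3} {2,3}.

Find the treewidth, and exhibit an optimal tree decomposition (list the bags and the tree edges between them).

With just one bag of size 3, the width is 3 − 1 = 2, so tw(G) ≤ 2. On the other hand G contains the 3-clique {1, 2, 3}. A clique must lie in a single bag of any decomposition, so no decomposition can have width below 2. Therefore the treewidth is 2.

Treewidth 2.
One optimal decomposition is:
Bags: B1 = {1, 2, 3}
Tree: (single bag)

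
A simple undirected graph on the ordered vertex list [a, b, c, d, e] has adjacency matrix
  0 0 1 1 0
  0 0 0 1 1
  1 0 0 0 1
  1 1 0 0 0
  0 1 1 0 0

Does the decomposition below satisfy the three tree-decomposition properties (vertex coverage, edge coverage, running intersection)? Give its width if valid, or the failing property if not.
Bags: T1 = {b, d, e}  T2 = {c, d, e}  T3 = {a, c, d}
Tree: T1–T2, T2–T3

Yes; width 2.

Checking the three conditions: (i) the bags cover all of {a, b, c, d, e}; (ii) for each edge, some bag contains both endpoints; (iii) the bags containing any fixed vertex form a subtree. All hold, so the decomposition is valid with width 3 − 1 = 2.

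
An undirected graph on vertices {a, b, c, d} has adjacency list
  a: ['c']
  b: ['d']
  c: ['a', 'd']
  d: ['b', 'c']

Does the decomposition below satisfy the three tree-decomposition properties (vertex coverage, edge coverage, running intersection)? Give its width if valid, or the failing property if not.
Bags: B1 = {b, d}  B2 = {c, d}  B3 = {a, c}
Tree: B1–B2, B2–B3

Yes; width 1.

Checking the three conditions: (i) the bags cover all of {a, b, c, d}; (ii) for each edge, some bag contains both endpoints; (iii) the bags containing any fixed vertex form a subtree. All hold, so the decomposition is valid with width 2 − 1 = 1.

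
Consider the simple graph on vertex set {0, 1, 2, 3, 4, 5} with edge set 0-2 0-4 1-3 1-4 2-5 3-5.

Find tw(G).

2

A width-2 tree decomposition is:
Bags: B1 = {0, 2, 4}  B2 = {1, 2, 4}  B3 = {1, 2, 3}  B4 = {2, 3, 5}
Tree: B1–B2, B2–B3, B3–B4
The largest bag has 3 vertices, giving width 2; this decomposition certifies tw(G) ≤ 2. For the lower bound, G contains the cycle 2–0–4–1–3–5–2, so G is not a forest; only forests have treewidth ≤ 1, hence tw(G) ≥ 2. Hence tw(G) = 2 exactly.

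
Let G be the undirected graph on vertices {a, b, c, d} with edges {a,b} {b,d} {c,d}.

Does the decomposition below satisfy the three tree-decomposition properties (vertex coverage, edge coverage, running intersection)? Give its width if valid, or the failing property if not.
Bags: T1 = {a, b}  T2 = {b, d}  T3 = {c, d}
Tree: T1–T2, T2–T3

Checking the three conditions: (i) the bags cover all of {a, b, c, d}; (ii) for each edge, some bag contains both endpoints; (iii) the bags containing any fixed vertex form a subtree. All hold, so the decomposition is valid with width 2 − 1 = 1.

Yes; width 1.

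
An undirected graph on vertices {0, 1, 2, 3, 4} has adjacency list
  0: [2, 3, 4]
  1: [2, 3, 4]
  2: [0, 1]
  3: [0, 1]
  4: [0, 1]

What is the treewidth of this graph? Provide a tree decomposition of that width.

Treewidth 2.
One optimal decomposition is:
Bags: B1 = {0, 1, 4}  B2 = {0, 1, 2}  B3 = {0, 1, 3}
Tree: B1–B2, B2–B3

The largest bag has 3 vertices, giving width 2; this decomposition certifies tw(G) ≤ 2. For the lower bound, G contains the cycle 4–1–2–0–4, so G is not a forest; only forests have treewidth ≤ 1, hence tw(G) ≥ 2. Therefore the treewidth is 2.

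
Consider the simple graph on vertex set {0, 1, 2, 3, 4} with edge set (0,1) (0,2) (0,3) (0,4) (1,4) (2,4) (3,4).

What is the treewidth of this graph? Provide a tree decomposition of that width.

Treewidth 2.
One such decomposition:
Bags: B1 = {0, 1, 4}  B2 = {0, 3, 4}  B3 = {0, 2, 4}
Tree: B1–B2, B2–B3

Every bag has size at most 3, so the width is 3 − 1 = 2 and tw(G) ≤ 2. On the other hand G contains the 3-clique {0, 1, 4}. A clique must lie in a single bag of any decomposition, so no decomposition can have width below 2. The upper and lower bounds meet at 2, so that is the treewidth.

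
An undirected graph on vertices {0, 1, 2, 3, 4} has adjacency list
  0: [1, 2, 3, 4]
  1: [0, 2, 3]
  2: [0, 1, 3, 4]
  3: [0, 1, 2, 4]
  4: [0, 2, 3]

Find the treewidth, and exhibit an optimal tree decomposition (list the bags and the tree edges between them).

The largest bag has 4 vertices, giving width 3; this decomposition certifies tw(G) ≤ 3. For the lower bound, the 4 vertices {0, 1, 2, 3} are pairwise adjacent, and any tree decomposition puts a clique entirely inside one bag — forcing width ≥ 3. Combining the bounds, tw(G) = 3.

Treewidth 3.
One such decomposition:
Bags: B1 = {0, 2, 3, 4}  B2 = {0, 1, 2, 3}
Tree: B1–B2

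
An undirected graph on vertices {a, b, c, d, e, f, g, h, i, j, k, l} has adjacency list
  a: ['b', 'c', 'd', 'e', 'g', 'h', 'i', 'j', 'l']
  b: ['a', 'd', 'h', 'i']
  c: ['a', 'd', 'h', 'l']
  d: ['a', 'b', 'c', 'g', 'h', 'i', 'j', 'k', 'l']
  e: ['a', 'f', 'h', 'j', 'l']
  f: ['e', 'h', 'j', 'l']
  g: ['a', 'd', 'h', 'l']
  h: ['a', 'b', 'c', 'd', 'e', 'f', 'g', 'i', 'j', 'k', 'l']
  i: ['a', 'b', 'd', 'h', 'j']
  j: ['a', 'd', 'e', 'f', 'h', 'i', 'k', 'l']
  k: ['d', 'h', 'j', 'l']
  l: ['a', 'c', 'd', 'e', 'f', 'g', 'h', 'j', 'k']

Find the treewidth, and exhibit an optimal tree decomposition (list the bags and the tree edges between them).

Treewidth 4.
One such decomposition:
Bags: B1 = {e, f, h, j, l}  B2 = {a, e, h, j, l}  B3 = {a, d, h, j, l}  B4 = {a, d, h, i, j}  B5 = {a, d, g, h, l}  B6 = {a, c, d, h, l}  B7 = {d, h, j, k, l}  B8 = {a, b, d, h, i}
Tree: B1–B2, B2–B3, B3–B4, B3–B5, B5–B6, B3–B7, B4–B8

Every bag has size at most 5, so the width is 5 − 1 = 4 and tw(G) ≤ 4. For the lower bound, the 5 vertices {a, d, g, h, l} are pairwise adjacent, and any tree decomposition puts a clique entirely inside one bag — forcing width ≥ 4. Hence tw(G) = 4 exactly.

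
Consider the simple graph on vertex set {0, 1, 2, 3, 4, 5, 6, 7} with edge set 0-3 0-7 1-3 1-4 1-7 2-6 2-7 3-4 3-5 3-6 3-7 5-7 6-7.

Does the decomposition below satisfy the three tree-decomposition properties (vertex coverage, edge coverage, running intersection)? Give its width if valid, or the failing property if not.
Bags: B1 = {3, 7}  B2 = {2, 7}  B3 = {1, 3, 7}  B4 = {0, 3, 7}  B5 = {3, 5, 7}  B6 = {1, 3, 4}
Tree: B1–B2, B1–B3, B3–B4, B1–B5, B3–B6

A tree decomposition must satisfy three properties: every vertex lies in some bag; for every edge, both endpoints lie together in some bag; and for every vertex, the bags containing it form a connected subtree. Here vertex 6 appears in no bag, so the decomposition is invalid.

No — vertex 6 appears in no bag.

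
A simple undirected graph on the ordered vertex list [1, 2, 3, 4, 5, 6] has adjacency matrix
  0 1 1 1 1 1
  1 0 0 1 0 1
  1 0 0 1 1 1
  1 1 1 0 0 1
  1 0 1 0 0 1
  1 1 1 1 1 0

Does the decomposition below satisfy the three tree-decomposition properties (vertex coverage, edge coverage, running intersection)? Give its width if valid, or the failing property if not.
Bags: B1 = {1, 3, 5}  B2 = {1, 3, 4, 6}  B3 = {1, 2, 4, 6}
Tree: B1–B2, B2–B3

No — edge (6,5) lies in no bag.

A tree decomposition must satisfy three properties: every vertex lies in some bag; for every edge, both endpoints lie together in some bag; and for every vertex, the bags containing it form a connected subtree. Here edge (6,5) lies in no bag, so the decomposition is invalid.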